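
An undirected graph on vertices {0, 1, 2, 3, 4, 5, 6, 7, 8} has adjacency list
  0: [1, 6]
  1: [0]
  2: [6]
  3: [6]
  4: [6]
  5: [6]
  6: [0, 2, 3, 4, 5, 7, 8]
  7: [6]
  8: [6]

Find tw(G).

1

A width-1 tree decomposition is:
Bags: B1 = {0, 1}  B2 = {0, 6}  B3 = {4, 6}  B4 = {6, 7}  B5 = {3, 6}  B6 = {5, 6}  B7 = {6, 8}  B8 = {2, 6}
Tree: B1–B2, B2–B3, B2–B4, B2–B5, B4–B6, B6–B7, B6–B8
The largest bag has 2 vertices, giving width 1; this decomposition certifies tw(G) ≤ 1. G has an edge, so its treewidth is at least 1. Combining the bounds, tw(G) = 1.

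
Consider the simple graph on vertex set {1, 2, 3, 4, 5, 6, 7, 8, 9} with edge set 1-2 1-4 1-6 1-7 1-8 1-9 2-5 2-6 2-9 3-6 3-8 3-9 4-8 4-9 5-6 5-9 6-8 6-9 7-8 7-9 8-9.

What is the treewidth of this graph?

A width-3 tree decomposition is:
Bags: B1 = {1, 6, 8, 9}  B2 = {3, 6, 8, 9}  B3 = {1, 7, 8, 9}  B4 = {1, 2, 6, 9}  B5 = {1, 4, 8, 9}  B6 = {2, 5, 6, 9}
Tree: B1–B2, B1–B3, B1–B4, B1–B5, B4–B6
Each bag holds 4 vertices, so the decomposition has width 3, which upper-bounds the treewidth. On the other hand G contains the 4-clique {1, 4, 8, 9}. A clique must lie in a single bag of any decomposition, so no decomposition can have width below 3. Combining the bounds, tw(G) = 3.

3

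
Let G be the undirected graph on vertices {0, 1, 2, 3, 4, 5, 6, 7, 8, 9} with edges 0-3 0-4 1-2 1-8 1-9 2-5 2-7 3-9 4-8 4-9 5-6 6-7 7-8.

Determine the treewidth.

2

A width-2 tree decomposition is:
Bags: B1 = {0, 3, 9}  B2 = {0, 4, 9}  B3 = {1, 4, 9}  B4 = {1, 4, 8}  B5 = {1, 2, 8}  B6 = {2, 7, 8}  B7 = {2, 5, 7}  B8 = {5, 6, 7}
Tree: B1–B2, B2–B3, B3–B4, B4–B5, B5–B6, B6–B7, B7–B8
Every bag has size at most 3, so the width is 3 − 1 = 2 and tw(G) ≤ 2. The edges 3–0–4–9–3 form a cycle, so G is not a tree and its treewidth is at least 2. The upper and lower bounds meet at 2, so that is the treewidth.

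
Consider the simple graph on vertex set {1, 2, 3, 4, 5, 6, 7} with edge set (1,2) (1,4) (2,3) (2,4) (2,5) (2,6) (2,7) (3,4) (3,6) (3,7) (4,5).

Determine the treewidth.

2

A width-2 tree decomposition is:
Bags: B1 = {2, 3, 4}  B2 = {2, 3, 6}  B3 = {2, 3, 7}  B4 = {1, 2, 4}  B5 = {2, 4, 5}
Tree: B1–B2, B1–B3, B1–B4, B1–B5
Every bag has size at most 3, so the width is 3 − 1 = 2 and tw(G) ≤ 2. Conversely, {1, 2, 4} is a clique of size 3, and the vertices of any clique must share a bag in every tree decomposition; so some bag has ≥ 3 vertices and tw(G) ≥ 2. Hence tw(G) = 2 exactly.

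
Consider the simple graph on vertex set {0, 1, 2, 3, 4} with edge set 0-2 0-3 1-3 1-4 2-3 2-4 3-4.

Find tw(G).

2

A width-2 tree decomposition is:
Bags: B1 = {2, 3, 4}  B2 = {0, 2, 3}  B3 = {1, 3, 4}
Tree: B1–B2, B1–B3
The largest bag has 3 vertices, giving width 2; this decomposition certifies tw(G) ≤ 2. For the lower bound, the 3 vertices {1, 3, 4} are pairwise adjacent, and any tree decomposition puts a clique entirely inside one bag — forcing width ≥ 2. Hence tw(G) = 2 exactly.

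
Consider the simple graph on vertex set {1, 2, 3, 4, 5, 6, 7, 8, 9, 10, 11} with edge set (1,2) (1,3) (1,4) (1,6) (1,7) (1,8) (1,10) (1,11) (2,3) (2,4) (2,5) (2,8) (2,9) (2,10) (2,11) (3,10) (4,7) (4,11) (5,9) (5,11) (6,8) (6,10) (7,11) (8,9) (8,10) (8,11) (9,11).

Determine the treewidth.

3

A width-3 tree decomposition is:
Bags: B1 = {1, 2, 8, 10}  B2 = {1, 2, 8, 11}  B3 = {1, 2, 3, 10}  B4 = {1, 2, 4, 11}  B5 = {1, 6, 8, 10}  B6 = {2, 8, 9, 11}  B7 = {2, 5, 9, 11}  B8 = {1, 4, 7, 11}
Tree: B1–B2, B1–B3, B2–B4, B1–B5, B2–B6, B6–B7, B4–B8
The largest bag has 4 vertices, giving width 3; this decomposition certifies tw(G) ≤ 3. On the other hand G contains the 4-clique {1, 2, 8, 10}. A clique must lie in a single bag of any decomposition, so no decomposition can have width below 3. Therefore the treewidth is 3.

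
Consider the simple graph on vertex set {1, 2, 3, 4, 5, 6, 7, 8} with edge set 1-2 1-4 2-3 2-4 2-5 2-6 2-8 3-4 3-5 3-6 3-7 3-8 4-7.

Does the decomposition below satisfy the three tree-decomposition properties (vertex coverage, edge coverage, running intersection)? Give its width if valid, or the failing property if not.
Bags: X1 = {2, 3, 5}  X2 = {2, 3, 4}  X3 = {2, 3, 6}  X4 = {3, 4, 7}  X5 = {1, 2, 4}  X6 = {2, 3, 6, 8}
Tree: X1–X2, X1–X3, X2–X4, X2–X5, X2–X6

No — bags containing vertex 6 are not connected in the tree.

A tree decomposition must satisfy three properties: every vertex lies in some bag; for every edge, both endpoints lie together in some bag; and for every vertex, the bags containing it form a connected subtree. Here bags containing vertex 6 are not connected in the tree, so the decomposition is invalid.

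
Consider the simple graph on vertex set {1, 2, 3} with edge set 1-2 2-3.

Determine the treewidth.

A width-1 tree decomposition is:
Bags: B1 = {1, 2}  B2 = {2, 3}
Tree: B1–B2
Every bag has size at most 2, so the width is 2 − 1 = 1 and tw(G) ≤ 1. G has an edge, so its treewidth is at least 1. The upper and lower bounds meet at 1, so that is the treewidth.

1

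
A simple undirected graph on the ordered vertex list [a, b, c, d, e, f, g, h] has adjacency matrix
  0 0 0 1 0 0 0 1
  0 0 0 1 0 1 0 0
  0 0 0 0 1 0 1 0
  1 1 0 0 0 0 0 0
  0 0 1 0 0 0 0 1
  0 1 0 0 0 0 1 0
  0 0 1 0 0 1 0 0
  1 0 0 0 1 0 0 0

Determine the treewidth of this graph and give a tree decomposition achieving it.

The largest bag has 3 vertices, giving width 2; this decomposition certifies tw(G) ≤ 2. The edges h–e–c–g–f–b–d–a–h form a cycle, so G is not a tree and its treewidth is at least 2. The upper and lower bounds meet at 2, so that is the treewidth.

Treewidth 2.
Bags: B1 = {c, e, h}  B2 = {c, g, h}  B3 = {f, g, h}  B4 = {b, f, h}  B5 = {b, d, h}  B6 = {a, d, h}
Tree: B1–B2, B2–B3, B3–B4, B4–B5, B5–B6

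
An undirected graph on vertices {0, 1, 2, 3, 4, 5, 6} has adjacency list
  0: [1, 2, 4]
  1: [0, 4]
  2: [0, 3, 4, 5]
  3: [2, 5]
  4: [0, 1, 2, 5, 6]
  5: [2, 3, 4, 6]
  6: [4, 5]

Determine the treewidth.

A width-2 tree decomposition is:
Bags: B1 = {2, 4, 5}  B2 = {4, 5, 6}  B3 = {0, 2, 4}  B4 = {2, 3, 5}  B5 = {0, 1, 4}
Tree: B1–B2, B1–B3, B1–B4, B3–B5
Each bag holds 3 vertices, so the decomposition has width 2, which upper-bounds the treewidth. Conversely, {2, 3, 5} is a clique of size 3, and the vertices of any clique must share a bag in every tree decomposition; so some bag has ≥ 3 vertices and tw(G) ≥ 2. Combining the bounds, tw(G) = 2.

2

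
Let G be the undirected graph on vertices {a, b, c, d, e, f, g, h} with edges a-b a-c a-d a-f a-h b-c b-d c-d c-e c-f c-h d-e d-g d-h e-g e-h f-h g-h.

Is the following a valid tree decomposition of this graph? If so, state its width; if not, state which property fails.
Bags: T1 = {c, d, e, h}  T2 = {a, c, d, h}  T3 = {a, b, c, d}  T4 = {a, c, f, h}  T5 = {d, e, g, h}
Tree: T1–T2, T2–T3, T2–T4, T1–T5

Checking the three conditions: (i) the bags cover all of {a, b, c, d, e, f, g, h}; (ii) for each edge, some bag contains both endpoints; (iii) the bags containing any fixed vertex form a subtree. All hold, so the decomposition is valid with width 4 − 1 = 3.

Yes; width 3.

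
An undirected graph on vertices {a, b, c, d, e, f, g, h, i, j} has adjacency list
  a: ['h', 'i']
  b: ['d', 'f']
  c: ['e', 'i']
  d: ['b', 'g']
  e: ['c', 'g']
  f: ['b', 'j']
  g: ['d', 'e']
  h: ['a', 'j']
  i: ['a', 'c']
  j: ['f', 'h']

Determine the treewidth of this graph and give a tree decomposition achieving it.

The largest bag has 3 vertices, giving width 2; this decomposition certifies tw(G) ≤ 2. The edges j–h–a–i–c–e–g–d–b–f–j form a cycle, so G is not a tree and its treewidth is at least 2. Hence tw(G) = 2 exactly.

Treewidth 2.
One such decomposition:
Bags: B1 = {a, h, j}  B2 = {a, i, j}  B3 = {c, i, j}  B4 = {c, e, j}  B5 = {e, g, j}  B6 = {d, g, j}  B7 = {b, d, j}  B8 = {b, f, j}
Tree: B1–B2, B2–B3, B3–B4, B4–B5, B5–B6, B6–B7, B7–B8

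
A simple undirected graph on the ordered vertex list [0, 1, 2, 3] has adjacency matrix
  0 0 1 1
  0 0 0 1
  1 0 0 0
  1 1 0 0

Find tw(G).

1

A width-1 tree decomposition is:
Bags: B1 = {0, 3}  B2 = {1, 3}  B3 = {0, 2}
Tree: B1–B2, B1–B3
Each bag holds 2 vertices, so the decomposition has width 1, which upper-bounds the treewidth. G has an edge, so its treewidth is at least 1. Combining the bounds, tw(G) = 1.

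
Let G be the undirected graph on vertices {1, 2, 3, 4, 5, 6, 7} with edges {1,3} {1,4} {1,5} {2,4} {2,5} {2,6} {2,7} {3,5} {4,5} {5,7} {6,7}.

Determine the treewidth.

A width-2 tree decomposition is:
Bags: B1 = {2, 4, 5}  B2 = {2, 5, 7}  B3 = {1, 4, 5}  B4 = {2, 6, 7}  B5 = {1, 3, 5}
Tree: B1–B2, B1–B3, B2–B4, B3–B5
The largest bag has 3 vertices, giving width 2; this decomposition certifies tw(G) ≤ 2. For the lower bound, the 3 vertices {1, 3, 5} are pairwise adjacent, and any tree decomposition puts a clique entirely inside one bag — forcing width ≥ 2. Therefore the treewidth is 2.

2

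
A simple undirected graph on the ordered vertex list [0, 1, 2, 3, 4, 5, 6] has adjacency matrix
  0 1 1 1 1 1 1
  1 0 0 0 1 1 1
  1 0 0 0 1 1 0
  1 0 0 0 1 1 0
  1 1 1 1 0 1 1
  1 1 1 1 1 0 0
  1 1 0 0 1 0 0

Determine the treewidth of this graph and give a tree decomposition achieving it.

Treewidth 3.
One such decomposition:
Bags: B1 = {0, 3, 4, 5}  B2 = {0, 1, 4, 5}  B3 = {0, 2, 4, 5}  B4 = {0, 1, 4, 6}
Tree: B1–B2, B2–B3, B2–B4

The largest bag has 4 vertices, giving width 3; this decomposition certifies tw(G) ≤ 3. For the lower bound, the 4 vertices {0, 1, 4, 5} are pairwise adjacent, and any tree decomposition puts a clique entirely inside one bag — forcing width ≥ 3. The upper and lower bounds meet at 3, so that is the treewidth.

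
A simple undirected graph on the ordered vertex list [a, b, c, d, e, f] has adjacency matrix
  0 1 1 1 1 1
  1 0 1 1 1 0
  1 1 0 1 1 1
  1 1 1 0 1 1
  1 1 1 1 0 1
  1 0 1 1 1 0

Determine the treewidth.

A width-4 tree decomposition is:
Bags: B1 = {a, c, d, e, f}  B2 = {a, b, c, d, e}
Tree: B1–B2
Every bag has size at most 5, so the width is 5 − 1 = 4 and tw(G) ≤ 4. For the lower bound, the 5 vertices {a, c, d, e, f} are pairwise adjacent, and any tree decomposition puts a clique entirely inside one bag — forcing width ≥ 4. Combining the bounds, tw(G) = 4.

4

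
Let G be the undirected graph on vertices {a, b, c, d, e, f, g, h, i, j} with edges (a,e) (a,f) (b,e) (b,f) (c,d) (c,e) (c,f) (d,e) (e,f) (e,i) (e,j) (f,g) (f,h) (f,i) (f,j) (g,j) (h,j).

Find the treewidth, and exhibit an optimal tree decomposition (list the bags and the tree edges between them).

The largest bag has 3 vertices, giving width 2; this decomposition certifies tw(G) ≤ 2. On the other hand G contains the 3-clique {c, d, e}. A clique must lie in a single bag of any decomposition, so no decomposition can have width below 2. Therefore the treewidth is 2.

Treewidth 2.
Bags: B1 = {e, f, i}  B2 = {c, e, f}  B3 = {c, d, e}  B4 = {e, f, j}  B5 = {b, e, f}  B6 = {a, e, f}  B7 = {f, g, j}  B8 = {f, h, j}
Tree: B1–B2, B2–B3, B1–B4, B4–B5, B4–B6, B4–B7, B7–B8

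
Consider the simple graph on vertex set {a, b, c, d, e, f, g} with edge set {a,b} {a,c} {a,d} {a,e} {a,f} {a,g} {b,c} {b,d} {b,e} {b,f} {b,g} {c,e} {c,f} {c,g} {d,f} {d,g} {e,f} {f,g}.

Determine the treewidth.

4

A width-4 tree decomposition is:
Bags: B1 = {a, b, d, f, g}  B2 = {a, b, c, f, g}  B3 = {a, b, c, e, f}
Tree: B1–B2, B2–B3
Every bag has size at most 5, so the width is 5 − 1 = 4 and tw(G) ≤ 4. On the other hand G contains the 5-clique {a, b, d, f, g}. A clique must lie in a single bag of any decomposition, so no decomposition can have width below 4. The upper and lower bounds meet at 4, so that is the treewidth.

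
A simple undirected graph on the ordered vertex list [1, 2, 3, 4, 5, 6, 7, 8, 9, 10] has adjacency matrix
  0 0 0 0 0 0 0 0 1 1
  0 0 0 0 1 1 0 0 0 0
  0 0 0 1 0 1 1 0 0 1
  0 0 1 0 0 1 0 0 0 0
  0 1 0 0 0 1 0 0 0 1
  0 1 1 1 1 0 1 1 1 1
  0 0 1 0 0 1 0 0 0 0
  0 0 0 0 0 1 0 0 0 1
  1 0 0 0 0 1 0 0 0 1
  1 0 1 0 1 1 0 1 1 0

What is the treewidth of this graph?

2

A width-2 tree decomposition is:
Bags: B1 = {5, 6, 10}  B2 = {6, 9, 10}  B3 = {1, 9, 10}  B4 = {6, 8, 10}  B5 = {3, 6, 10}  B6 = {3, 6, 7}  B7 = {2, 5, 6}  B8 = {3, 4, 6}
Tree: B1–B2, B2–B3, B2–B4, B2–B5, B5–B6, B1–B7, B6–B8
The largest bag has 3 vertices, giving width 2; this decomposition certifies tw(G) ≤ 2. Conversely, {1, 9, 10} is a clique of size 3, and the vertices of any clique must share a bag in every tree decomposition; so some bag has ≥ 3 vertices and tw(G) ≥ 2. Therefore the treewidth is 2.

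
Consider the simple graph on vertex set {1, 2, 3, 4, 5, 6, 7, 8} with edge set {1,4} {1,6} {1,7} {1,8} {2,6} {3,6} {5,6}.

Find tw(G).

A width-1 tree decomposition is:
Bags: B1 = {1, 6}  B2 = {2, 6}  B3 = {1, 4}  B4 = {3, 6}  B5 = {1, 8}  B6 = {5, 6}  B7 = {1, 7}
Tree: B1–B2, B1–B3, B1–B4, B1–B5, B2–B6, B3–B7
Every bag has size at most 2, so the width is 2 − 1 = 1 and tw(G) ≤ 1. G has an edge, so its treewidth is at least 1. Combining the bounds, tw(G) = 1.

1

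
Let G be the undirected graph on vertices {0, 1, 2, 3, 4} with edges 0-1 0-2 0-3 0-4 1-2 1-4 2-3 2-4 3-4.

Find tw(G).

3

A width-3 tree decomposition is:
Bags: B1 = {0, 1, 2, 4}  B2 = {0, 2, 3, 4}
Tree: B1–B2
Each bag holds 4 vertices, so the decomposition has width 3, which upper-bounds the treewidth. On the other hand G contains the 4-clique {0, 1, 2, 4}. A clique must lie in a single bag of any decomposition, so no decomposition can have width below 3. Therefore the treewidth is 3.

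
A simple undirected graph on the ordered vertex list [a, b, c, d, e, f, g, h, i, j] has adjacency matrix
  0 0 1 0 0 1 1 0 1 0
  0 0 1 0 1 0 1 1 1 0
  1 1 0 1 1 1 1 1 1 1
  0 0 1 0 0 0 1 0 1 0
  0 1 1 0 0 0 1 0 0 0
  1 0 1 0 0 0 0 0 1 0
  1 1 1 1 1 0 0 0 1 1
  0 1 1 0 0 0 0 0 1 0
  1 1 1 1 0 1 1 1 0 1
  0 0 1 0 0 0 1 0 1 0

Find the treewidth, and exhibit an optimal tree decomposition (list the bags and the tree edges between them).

The largest bag has 4 vertices, giving width 3; this decomposition certifies tw(G) ≤ 3. On the other hand G contains the 4-clique {b, c, e, g}. A clique must lie in a single bag of any decomposition, so no decomposition can have width below 3. The upper and lower bounds meet at 3, so that is the treewidth.

Treewidth 3.
One optimal decomposition is:
Bags: B1 = {c, g, i, j}  B2 = {b, c, g, i}  B3 = {a, c, g, i}  B4 = {c, d, g, i}  B5 = {b, c, h, i}  B6 = {a, c, f, i}  B7 = {b, c, e, g}
Tree: B1–B2, B2–B3, B3–B4, B2–B5, B3–B6, B2–B7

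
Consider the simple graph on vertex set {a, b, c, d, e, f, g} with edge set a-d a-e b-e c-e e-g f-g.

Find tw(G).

A width-1 tree decomposition is:
Bags: B1 = {e, g}  B2 = {c, e}  B3 = {a, e}  B4 = {b, e}  B5 = {f, g}  B6 = {a, d}
Tree: B1–B2, B2–B3, B3–B4, B1–B5, B3–B6
Every bag has size at most 2, so the width is 2 − 1 = 1 and tw(G) ≤ 1. Any graph with an edge has treewidth ≥ 1, and G has the edge e–g. The upper and lower bounds meet at 1, so that is the treewidth.

1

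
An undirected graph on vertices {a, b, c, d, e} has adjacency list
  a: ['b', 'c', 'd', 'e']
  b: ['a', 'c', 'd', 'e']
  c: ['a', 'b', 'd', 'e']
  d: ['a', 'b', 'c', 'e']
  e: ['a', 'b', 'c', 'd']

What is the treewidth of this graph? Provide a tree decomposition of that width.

Treewidth 4.
Bags: B1 = {a, b, c, d, e}
Tree: (single bag)

A single bag containing all 5 vertices is trivially a valid decomposition of width 4. For the lower bound, the 5 vertices {a, b, c, d, e} are pairwise adjacent, and any tree decomposition puts a clique entirely inside one bag — forcing width ≥ 4. Therefore the treewidth is 4.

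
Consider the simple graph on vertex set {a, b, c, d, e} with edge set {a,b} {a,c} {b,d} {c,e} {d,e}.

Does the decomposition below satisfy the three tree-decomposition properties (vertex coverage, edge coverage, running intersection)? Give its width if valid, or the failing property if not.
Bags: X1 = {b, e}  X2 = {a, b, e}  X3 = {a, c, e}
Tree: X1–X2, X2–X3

No — vertex d appears in no bag.

A tree decomposition must satisfy three properties: every vertex lies in some bag; for every edge, both endpoints lie together in some bag; and for every vertex, the bags containing it form a connected subtree. Here vertex d appears in no bag, so the decomposition is invalid.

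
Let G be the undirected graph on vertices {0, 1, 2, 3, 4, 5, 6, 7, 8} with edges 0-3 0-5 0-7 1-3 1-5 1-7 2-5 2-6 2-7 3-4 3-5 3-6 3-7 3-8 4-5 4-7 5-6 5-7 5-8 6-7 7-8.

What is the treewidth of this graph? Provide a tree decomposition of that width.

Treewidth 3.
One such decomposition:
Bags: B1 = {3, 5, 6, 7}  B2 = {3, 5, 7, 8}  B3 = {1, 3, 5, 7}  B4 = {0, 3, 5, 7}  B5 = {2, 5, 6, 7}  B6 = {3, 4, 5, 7}
Tree: B1–B2, B2–B3, B2–B4, B1–B5, B4–B6

Each bag holds 4 vertices, so the decomposition has width 3, which upper-bounds the treewidth. On the other hand G contains the 4-clique {2, 5, 6, 7}. A clique must lie in a single bag of any decomposition, so no decomposition can have width below 3. Therefore the treewidth is 3.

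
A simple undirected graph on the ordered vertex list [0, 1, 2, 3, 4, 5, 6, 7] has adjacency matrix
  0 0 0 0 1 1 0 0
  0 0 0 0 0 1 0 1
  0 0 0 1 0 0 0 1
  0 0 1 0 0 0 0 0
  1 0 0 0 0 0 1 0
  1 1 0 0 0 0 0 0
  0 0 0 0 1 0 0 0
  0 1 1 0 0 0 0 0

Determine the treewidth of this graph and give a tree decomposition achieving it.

Treewidth 1.
One such decomposition:
Bags: B1 = {4, 6}  B2 = {0, 4}  B3 = {0, 5}  B4 = {1, 5}  B5 = {1, 7}  B6 = {2, 7}  B7 = {2, 3}
Tree: B1–B2, B2–B3, B3–B4, B4–B5, B5–B6, B6–B7

The largest bag has 2 vertices, giving width 1; this decomposition certifies tw(G) ≤ 1. Since G has at least one edge (e.g. 6–4), it is not an edgeless graph, so tw(G) ≥ 1. Therefore the treewidth is 1.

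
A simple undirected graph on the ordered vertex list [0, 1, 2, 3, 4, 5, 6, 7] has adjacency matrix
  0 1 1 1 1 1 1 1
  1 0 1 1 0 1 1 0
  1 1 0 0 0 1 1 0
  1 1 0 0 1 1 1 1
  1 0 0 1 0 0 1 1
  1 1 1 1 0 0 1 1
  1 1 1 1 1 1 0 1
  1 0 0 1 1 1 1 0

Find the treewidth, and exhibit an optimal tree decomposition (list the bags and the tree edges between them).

Treewidth 4.
One optimal decomposition is:
Bags: B1 = {0, 1, 3, 5, 6}  B2 = {0, 1, 2, 5, 6}  B3 = {0, 3, 5, 6, 7}  B4 = {0, 3, 4, 6, 7}
Tree: B1–B2, B1–B3, B3–B4

The largest bag has 5 vertices, giving width 4; this decomposition certifies tw(G) ≤ 4. Conversely, {0, 1, 2, 5, 6} is a clique of size 5, and the vertices of any clique must share a bag in every tree decomposition; so some bag has ≥ 5 vertices and tw(G) ≥ 4. Combining the bounds, tw(G) = 4.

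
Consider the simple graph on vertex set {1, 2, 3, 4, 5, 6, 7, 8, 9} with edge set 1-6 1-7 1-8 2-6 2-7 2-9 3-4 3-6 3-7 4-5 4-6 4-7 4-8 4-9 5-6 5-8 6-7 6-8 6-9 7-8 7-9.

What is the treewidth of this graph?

A width-3 tree decomposition is:
Bags: B1 = {4, 6, 7, 9}  B2 = {4, 6, 7, 8}  B3 = {2, 6, 7, 9}  B4 = {4, 5, 6, 8}  B5 = {3, 4, 6, 7}  B6 = {1, 6, 7, 8}
Tree: B1–B2, B1–B3, B2–B4, B2–B5, B2–B6
Every bag has size at most 4, so the width is 4 − 1 = 3 and tw(G) ≤ 3. On the other hand G contains the 4-clique {4, 5, 6, 8}. A clique must lie in a single bag of any decomposition, so no decomposition can have width below 3. Hence tw(G) = 3 exactly.

3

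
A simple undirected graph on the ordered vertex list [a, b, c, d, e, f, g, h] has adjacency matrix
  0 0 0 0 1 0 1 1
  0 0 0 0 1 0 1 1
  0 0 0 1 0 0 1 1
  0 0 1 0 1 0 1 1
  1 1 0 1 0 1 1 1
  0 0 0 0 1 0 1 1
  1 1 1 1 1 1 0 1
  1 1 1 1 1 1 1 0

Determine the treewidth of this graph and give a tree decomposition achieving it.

Treewidth 3.
Bags: B1 = {b, e, g, h}  B2 = {e, f, g, h}  B3 = {a, e, g, h}  B4 = {d, e, g, h}  B5 = {c, d, g, h}
Tree: B1–B2, B2–B3, B2–B4, B4–B5

Every bag has size at most 4, so the width is 4 − 1 = 3 and tw(G) ≤ 3. For the lower bound, the 4 vertices {d, e, g, h} are pairwise adjacent, and any tree decomposition puts a clique entirely inside one bag — forcing width ≥ 3. Hence tw(G) = 3 exactly.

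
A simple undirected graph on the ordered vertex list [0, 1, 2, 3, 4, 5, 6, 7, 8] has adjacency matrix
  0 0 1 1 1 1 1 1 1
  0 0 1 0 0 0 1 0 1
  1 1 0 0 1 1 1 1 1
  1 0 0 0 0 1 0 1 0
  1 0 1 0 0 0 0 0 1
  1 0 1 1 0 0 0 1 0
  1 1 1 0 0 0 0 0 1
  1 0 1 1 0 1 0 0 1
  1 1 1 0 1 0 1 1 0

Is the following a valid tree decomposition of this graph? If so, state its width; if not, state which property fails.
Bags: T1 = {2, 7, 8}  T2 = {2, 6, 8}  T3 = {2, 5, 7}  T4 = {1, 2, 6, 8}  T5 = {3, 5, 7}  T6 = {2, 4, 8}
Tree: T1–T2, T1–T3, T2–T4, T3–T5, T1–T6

A tree decomposition must satisfy three properties: every vertex lies in some bag; for every edge, both endpoints lie together in some bag; and for every vertex, the bags containing it form a connected subtree. Here vertex 0 appears in no bag, so the decomposition is invalid.

No — vertex 0 appears in no bag.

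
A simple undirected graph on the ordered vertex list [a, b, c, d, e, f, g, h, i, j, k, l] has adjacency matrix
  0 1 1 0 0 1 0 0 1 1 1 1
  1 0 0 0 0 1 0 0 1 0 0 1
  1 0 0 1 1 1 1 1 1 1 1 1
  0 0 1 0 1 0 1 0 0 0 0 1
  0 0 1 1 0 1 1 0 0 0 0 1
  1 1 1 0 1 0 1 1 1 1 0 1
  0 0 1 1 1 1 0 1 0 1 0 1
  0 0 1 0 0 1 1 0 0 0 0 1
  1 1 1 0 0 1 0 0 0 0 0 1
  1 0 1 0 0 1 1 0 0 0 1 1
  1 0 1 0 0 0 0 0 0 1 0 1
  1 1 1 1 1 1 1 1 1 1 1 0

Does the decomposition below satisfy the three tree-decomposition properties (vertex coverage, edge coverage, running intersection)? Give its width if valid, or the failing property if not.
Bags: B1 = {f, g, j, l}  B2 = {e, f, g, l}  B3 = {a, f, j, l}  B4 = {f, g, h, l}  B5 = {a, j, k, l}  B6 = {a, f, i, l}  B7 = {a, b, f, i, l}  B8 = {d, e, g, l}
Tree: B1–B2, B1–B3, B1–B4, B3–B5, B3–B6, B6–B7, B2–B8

No — vertex c appears in no bag.

A tree decomposition must satisfy three properties: every vertex lies in some bag; for every edge, both endpoints lie together in some bag; and for every vertex, the bags containing it form a connected subtree. Here vertex c appears in no bag, so the decomposition is invalid.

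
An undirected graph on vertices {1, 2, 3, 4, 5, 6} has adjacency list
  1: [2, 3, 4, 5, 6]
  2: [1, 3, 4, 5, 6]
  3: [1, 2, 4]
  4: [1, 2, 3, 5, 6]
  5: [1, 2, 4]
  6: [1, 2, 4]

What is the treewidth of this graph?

A width-3 tree decomposition is:
Bags: B1 = {1, 2, 4, 5}  B2 = {1, 2, 4, 6}  B3 = {1, 2, 3, 4}
Tree: B1–B2, B2–B3
Every bag has size at most 4, so the width is 4 − 1 = 3 and tw(G) ≤ 3. On the other hand G contains the 4-clique {1, 2, 3, 4}. A clique must lie in a single bag of any decomposition, so no decomposition can have width below 3. Therefore the treewidth is 3.

3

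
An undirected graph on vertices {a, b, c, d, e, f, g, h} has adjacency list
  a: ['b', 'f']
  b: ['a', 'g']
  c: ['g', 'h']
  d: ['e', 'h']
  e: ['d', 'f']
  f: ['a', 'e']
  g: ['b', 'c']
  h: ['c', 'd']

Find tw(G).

2

A width-2 tree decomposition is:
Bags: B1 = {d, e, h}  B2 = {c, e, h}  B3 = {c, e, g}  B4 = {b, e, g}  B5 = {a, b, e}  B6 = {a, e, f}
Tree: B1–B2, B2–B3, B3–B4, B4–B5, B5–B6
Each bag holds 3 vertices, so the decomposition has width 2, which upper-bounds the treewidth. Since e–d–h–c–g–b–a–f–e is a cycle in G, G is not acyclic. Forests are exactly the graphs of treewidth ≤ 1, so tw(G) ≥ 2. Hence tw(G) = 2 exactly.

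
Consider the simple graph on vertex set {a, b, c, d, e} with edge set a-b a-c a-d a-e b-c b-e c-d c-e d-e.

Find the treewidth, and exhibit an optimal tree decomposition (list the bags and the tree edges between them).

The largest bag has 4 vertices, giving width 3; this decomposition certifies tw(G) ≤ 3. On the other hand G contains the 4-clique {a, c, d, e}. A clique must lie in a single bag of any decomposition, so no decomposition can have width below 3. Therefore the treewidth is 3.

Treewidth 3.
One optimal decomposition is:
Bags: B1 = {a, c, d, e}  B2 = {a, b, c, e}
Tree: B1–B2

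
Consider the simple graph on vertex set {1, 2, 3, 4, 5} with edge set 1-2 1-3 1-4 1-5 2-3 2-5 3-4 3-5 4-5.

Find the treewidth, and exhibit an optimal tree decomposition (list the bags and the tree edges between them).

The largest bag has 4 vertices, giving width 3; this decomposition certifies tw(G) ≤ 3. Conversely, {1, 2, 3, 5} is a clique of size 4, and the vertices of any clique must share a bag in every tree decomposition; so some bag has ≥ 4 vertices and tw(G) ≥ 3. Combining the bounds, tw(G) = 3.

Treewidth 3.
One such decomposition:
Bags: B1 = {1, 3, 4, 5}  B2 = {1, 2, 3, 5}
Tree: B1–B2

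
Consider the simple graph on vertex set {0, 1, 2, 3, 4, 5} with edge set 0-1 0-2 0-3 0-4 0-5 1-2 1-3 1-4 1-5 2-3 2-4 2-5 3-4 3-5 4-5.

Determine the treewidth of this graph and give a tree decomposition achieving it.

Treewidth 5.
One such decomposition:
Bags: B1 = {0, 1, 2, 3, 4, 5}
Tree: (single bag)

With just one bag of size 6, the width is 6 − 1 = 5, so tw(G) ≤ 5. On the other hand G contains the 6-clique {0, 1, 2, 3, 4, 5}. A clique must lie in a single bag of any decomposition, so no decomposition can have width below 5. Combining the bounds, tw(G) = 5.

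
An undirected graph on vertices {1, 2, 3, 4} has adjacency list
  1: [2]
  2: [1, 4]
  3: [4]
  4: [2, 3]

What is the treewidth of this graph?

1

A width-1 tree decomposition is:
Bags: B1 = {2, 4}  B2 = {3, 4}  B3 = {1, 2}
Tree: B1–B2, B1–B3
The largest bag has 2 vertices, giving width 1; this decomposition certifies tw(G) ≤ 1. G has an edge, so its treewidth is at least 1. Therefore the treewidth is 1.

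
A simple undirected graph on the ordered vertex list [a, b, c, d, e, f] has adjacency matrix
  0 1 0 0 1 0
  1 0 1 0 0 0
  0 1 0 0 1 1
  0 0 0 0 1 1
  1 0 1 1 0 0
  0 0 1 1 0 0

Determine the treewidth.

A width-2 tree decomposition is:
Bags: B1 = {a, b, e}  B2 = {b, c, e}  B3 = {c, d, e}  B4 = {c, d, f}
Tree: B1–B2, B2–B3, B3–B4
Every bag has size at most 3, so the width is 3 − 1 = 2 and tw(G) ≤ 2. Since a–b–c–e–a is a cycle in G, G is not acyclic. Forests are exactly the graphs of treewidth ≤ 1, so tw(G) ≥ 2. Therefore the treewidth is 2.

2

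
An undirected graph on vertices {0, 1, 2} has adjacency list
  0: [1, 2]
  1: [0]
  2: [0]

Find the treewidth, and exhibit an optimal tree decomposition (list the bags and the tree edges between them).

Each bag holds 2 vertices, so the decomposition has width 1, which upper-bounds the treewidth. Since G has at least one edge (e.g. 0–2), it is not an edgeless graph, so tw(G) ≥ 1. Hence tw(G) = 1 exactly.

Treewidth 1.
One such decomposition:
Bags: B1 = {0, 2}  B2 = {0, 1}
Tree: B1–B2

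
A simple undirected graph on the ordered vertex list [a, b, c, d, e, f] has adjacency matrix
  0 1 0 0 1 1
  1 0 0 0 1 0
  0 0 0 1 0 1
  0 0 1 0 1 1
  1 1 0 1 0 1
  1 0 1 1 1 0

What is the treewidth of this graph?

A width-2 tree decomposition is:
Bags: B1 = {a, e, f}  B2 = {a, b, e}  B3 = {d, e, f}  B4 = {c, d, f}
Tree: B1–B2, B1–B3, B3–B4
The largest bag has 3 vertices, giving width 2; this decomposition certifies tw(G) ≤ 2. Conversely, {d, e, f} is a clique of size 3, and the vertices of any clique must share a bag in every tree decomposition; so some bag has ≥ 3 vertices and tw(G) ≥ 2. Therefore the treewidth is 2.

2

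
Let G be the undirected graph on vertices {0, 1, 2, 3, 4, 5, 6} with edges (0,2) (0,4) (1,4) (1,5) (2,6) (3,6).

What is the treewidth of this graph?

1

A width-1 tree decomposition is:
Bags: B1 = {1, 5}  B2 = {1, 4}  B3 = {0, 4}  B4 = {0, 2}  B5 = {2, 6}  B6 = {3, 6}
Tree: B1–B2, B2–B3, B3–B4, B4–B5, B5–B6
The largest bag has 2 vertices, giving width 1; this decomposition certifies tw(G) ≤ 1. Any graph with an edge has treewidth ≥ 1, and G has the edge 5–1. Hence tw(G) = 1 exactly.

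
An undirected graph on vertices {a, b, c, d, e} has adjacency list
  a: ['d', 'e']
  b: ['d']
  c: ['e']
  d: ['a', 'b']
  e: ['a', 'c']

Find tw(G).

1

A width-1 tree decomposition is:
Bags: B1 = {c, e}  B2 = {a, e}  B3 = {a, d}  B4 = {b, d}
Tree: B1–B2, B2–B3, B3–B4
Each bag holds 2 vertices, so the decomposition has width 1, which upper-bounds the treewidth. Since G has at least one edge (e.g. c–e), it is not an edgeless graph, so tw(G) ≥ 1. The upper and lower bounds meet at 1, so that is the treewidth.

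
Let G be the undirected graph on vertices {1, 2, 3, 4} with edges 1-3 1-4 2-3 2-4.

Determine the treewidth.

A width-2 tree decomposition is:
Bags: B1 = {1, 2, 4}  B2 = {1, 2, 3}
Tree: B1–B2
Each bag holds 3 vertices, so the decomposition has width 2, which upper-bounds the treewidth. The edges 1–4–2–3–1 form a cycle, so G is not a tree and its treewidth is at least 2. Hence tw(G) = 2 exactly.

2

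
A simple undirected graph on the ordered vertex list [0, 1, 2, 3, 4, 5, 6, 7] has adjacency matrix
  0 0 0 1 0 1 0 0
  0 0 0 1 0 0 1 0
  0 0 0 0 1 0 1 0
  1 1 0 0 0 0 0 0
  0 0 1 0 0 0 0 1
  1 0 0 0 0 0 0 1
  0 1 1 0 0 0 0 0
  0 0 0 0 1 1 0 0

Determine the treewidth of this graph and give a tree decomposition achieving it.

Treewidth 2.
One optimal decomposition is:
Bags: B1 = {2, 4, 7}  B2 = {2, 6, 7}  B3 = {1, 6, 7}  B4 = {1, 3, 7}  B5 = {0, 3, 7}  B6 = {0, 5, 7}
Tree: B1–B2, B2–B3, B3–B4, B4–B5, B5–B6

The largest bag has 3 vertices, giving width 2; this decomposition certifies tw(G) ≤ 2. Since 7–4–2–6–1–3–0–5–7 is a cycle in G, G is not acyclic. Forests are exactly the graphs of treewidth ≤ 1, so tw(G) ≥ 2. The upper and lower bounds meet at 2, so that is the treewidth.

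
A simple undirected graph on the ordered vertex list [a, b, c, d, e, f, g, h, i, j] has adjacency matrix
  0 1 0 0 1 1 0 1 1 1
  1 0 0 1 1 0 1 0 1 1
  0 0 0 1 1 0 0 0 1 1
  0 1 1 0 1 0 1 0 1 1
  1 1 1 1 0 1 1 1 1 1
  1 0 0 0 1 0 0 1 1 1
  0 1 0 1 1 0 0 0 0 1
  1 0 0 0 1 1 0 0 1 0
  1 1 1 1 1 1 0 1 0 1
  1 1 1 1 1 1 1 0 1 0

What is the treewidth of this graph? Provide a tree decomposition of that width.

Treewidth 4.
One such decomposition:
Bags: B1 = {b, d, e, i, j}  B2 = {a, b, e, i, j}  B3 = {b, d, e, g, j}  B4 = {c, d, e, i, j}  B5 = {a, e, f, i, j}  B6 = {a, e, f, h, i}
Tree: B1–B2, B1–B3, B1–B4, B2–B5, B5–B6

Each bag holds 5 vertices, so the decomposition has width 4, which upper-bounds the treewidth. For the lower bound, the 5 vertices {b, d, e, g, j} are pairwise adjacent, and any tree decomposition puts a clique entirely inside one bag — forcing width ≥ 4. Therefore the treewidth is 4.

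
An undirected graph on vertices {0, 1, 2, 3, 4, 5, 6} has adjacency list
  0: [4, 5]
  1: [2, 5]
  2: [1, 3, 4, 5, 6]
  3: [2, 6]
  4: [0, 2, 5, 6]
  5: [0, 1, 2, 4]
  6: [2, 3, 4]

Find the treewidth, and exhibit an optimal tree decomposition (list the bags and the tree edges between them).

Treewidth 2.
One such decomposition:
Bags: B1 = {2, 4, 5}  B2 = {0, 4, 5}  B3 = {2, 4, 6}  B4 = {1, 2, 5}  B5 = {2, 3, 6}
Tree: B1–B2, B1–B3, B1–B4, B3–B5

Every bag has size at most 3, so the width is 3 − 1 = 2 and tw(G) ≤ 2. Conversely, {0, 4, 5} is a clique of size 3, and the vertices of any clique must share a bag in every tree decomposition; so some bag has ≥ 3 vertices and tw(G) ≥ 2. Hence tw(G) = 2 exactly.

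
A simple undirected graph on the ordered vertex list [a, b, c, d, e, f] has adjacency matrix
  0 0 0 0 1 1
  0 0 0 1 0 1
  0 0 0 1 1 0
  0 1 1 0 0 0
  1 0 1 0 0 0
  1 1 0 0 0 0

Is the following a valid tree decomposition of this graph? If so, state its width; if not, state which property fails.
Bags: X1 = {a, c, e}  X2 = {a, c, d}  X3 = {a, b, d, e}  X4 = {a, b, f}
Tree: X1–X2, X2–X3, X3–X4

No — bags containing vertex e are not connected in the tree.

A tree decomposition must satisfy three properties: every vertex lies in some bag; for every edge, both endpoints lie together in some bag; and for every vertex, the bags containing it form a connected subtree. Here bags containing vertex e are not connected in the tree, so the decomposition is invalid.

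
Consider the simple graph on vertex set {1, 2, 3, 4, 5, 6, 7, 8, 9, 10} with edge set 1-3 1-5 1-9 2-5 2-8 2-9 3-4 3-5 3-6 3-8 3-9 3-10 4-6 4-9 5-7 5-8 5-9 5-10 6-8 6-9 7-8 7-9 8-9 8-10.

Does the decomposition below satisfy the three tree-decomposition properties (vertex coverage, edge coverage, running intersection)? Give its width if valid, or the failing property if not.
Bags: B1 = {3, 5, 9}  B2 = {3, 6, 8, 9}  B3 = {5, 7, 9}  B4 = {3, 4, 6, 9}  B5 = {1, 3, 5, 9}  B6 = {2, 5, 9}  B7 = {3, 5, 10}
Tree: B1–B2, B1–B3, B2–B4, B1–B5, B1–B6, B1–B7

No — edge (8,5) lies in no bag.

A tree decomposition must satisfy three properties: every vertex lies in some bag; for every edge, both endpoints lie together in some bag; and for every vertex, the bags containing it form a connected subtree. Here edge (8,5) lies in no bag, so the decomposition is invalid.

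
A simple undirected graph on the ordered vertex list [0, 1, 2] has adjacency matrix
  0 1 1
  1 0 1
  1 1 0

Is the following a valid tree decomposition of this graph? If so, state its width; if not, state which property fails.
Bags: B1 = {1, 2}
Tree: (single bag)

No — vertex 0 appears in no bag.

A tree decomposition must satisfy three properties: every vertex lies in some bag; for every edge, both endpoints lie together in some bag; and for every vertex, the bags containing it form a connected subtree. Here vertex 0 appears in no bag, so the decomposition is invalid.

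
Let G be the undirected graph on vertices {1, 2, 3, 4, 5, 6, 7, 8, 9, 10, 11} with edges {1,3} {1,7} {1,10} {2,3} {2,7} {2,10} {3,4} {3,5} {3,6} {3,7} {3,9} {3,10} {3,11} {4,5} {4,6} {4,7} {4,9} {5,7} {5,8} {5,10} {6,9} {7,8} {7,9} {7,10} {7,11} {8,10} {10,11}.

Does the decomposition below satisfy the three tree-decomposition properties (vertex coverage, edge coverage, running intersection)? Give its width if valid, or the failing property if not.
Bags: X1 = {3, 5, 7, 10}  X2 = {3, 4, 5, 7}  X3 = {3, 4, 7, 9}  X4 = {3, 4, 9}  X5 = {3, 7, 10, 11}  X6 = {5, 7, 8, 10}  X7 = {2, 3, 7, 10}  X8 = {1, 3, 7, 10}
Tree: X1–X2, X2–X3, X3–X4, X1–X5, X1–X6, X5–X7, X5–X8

A tree decomposition must satisfy three properties: every vertex lies in some bag; for every edge, both endpoints lie together in some bag; and for every vertex, the bags containing it form a connected subtree. Here vertex 6 appears in no bag, so the decomposition is invalid.

No — vertex 6 appears in no bag.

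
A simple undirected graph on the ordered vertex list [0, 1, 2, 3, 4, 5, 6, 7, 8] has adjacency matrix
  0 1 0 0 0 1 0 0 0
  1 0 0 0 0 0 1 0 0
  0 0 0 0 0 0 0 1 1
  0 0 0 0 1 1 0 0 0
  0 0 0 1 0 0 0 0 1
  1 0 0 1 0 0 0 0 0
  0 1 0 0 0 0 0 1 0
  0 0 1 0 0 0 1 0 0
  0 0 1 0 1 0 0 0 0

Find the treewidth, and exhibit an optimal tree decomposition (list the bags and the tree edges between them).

Treewidth 2.
One optimal decomposition is:
Bags: B1 = {0, 3, 5}  B2 = {0, 1, 3}  B3 = {1, 3, 6}  B4 = {3, 6, 7}  B5 = {2, 3, 7}  B6 = {2, 3, 8}  B7 = {3, 4, 8}
Tree: B1–B2, B2–B3, B3–B4, B4–B5, B5–B6, B6–B7

Every bag has size at most 3, so the width is 3 − 1 = 2 and tw(G) ≤ 2. Since 3–5–0–1–6–7–2–8–4–3 is a cycle in G, G is not acyclic. Forests are exactly the graphs of treewidth ≤ 1, so tw(G) ≥ 2. Hence tw(G) = 2 exactly.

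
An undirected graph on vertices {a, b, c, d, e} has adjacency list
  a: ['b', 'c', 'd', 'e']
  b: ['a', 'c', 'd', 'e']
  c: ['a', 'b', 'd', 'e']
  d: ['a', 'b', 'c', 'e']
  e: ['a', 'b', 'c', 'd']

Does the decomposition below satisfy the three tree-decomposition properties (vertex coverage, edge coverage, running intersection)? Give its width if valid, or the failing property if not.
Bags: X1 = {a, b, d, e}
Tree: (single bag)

No — vertex c appears in no bag.

A tree decomposition must satisfy three properties: every vertex lies in some bag; for every edge, both endpoints lie together in some bag; and for every vertex, the bags containing it form a connected subtree. Here vertex c appears in no bag, so the decomposition is invalid.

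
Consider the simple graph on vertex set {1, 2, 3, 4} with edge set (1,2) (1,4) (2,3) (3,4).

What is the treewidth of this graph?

2

A width-2 tree decomposition is:
Bags: B1 = {1, 3, 4}  B2 = {1, 2, 3}
Tree: B1–B2
The largest bag has 3 vertices, giving width 2; this decomposition certifies tw(G) ≤ 2. The edges 3–4–1–2–3 form a cycle, so G is not a tree and its treewidth is at least 2. Therefore the treewidth is 2.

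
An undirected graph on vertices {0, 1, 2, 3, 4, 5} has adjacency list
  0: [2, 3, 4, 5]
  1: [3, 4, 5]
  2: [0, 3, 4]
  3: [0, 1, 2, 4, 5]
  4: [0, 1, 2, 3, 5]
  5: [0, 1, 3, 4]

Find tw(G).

A width-3 tree decomposition is:
Bags: B1 = {1, 3, 4, 5}  B2 = {0, 3, 4, 5}  B3 = {0, 2, 3, 4}
Tree: B1–B2, B2–B3
The largest bag has 4 vertices, giving width 3; this decomposition certifies tw(G) ≤ 3. For the lower bound, the 4 vertices {0, 2, 3, 4} are pairwise adjacent, and any tree decomposition puts a clique entirely inside one bag — forcing width ≥ 3. Hence tw(G) = 3 exactly.

3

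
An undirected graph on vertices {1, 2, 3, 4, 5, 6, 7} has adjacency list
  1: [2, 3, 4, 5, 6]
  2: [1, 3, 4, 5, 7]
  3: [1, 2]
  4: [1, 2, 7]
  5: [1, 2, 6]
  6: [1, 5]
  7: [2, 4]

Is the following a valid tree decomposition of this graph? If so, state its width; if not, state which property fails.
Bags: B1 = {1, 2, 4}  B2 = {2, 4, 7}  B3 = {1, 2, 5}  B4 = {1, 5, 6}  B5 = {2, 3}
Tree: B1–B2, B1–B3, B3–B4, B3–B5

A tree decomposition must satisfy three properties: every vertex lies in some bag; for every edge, both endpoints lie together in some bag; and for every vertex, the bags containing it form a connected subtree. Here edge (1,3) lies in no bag, so the decomposition is invalid.

No — edge (1,3) lies in no bag.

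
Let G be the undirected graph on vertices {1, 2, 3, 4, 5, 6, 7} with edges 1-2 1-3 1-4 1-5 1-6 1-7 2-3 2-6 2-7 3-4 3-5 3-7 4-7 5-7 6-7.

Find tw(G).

A width-3 tree decomposition is:
Bags: B1 = {1, 2, 3, 7}  B2 = {1, 3, 4, 7}  B3 = {1, 2, 6, 7}  B4 = {1, 3, 5, 7}
Tree: B1–B2, B1–B3, B2–B4
Each bag holds 4 vertices, so the decomposition has width 3, which upper-bounds the treewidth. On the other hand G contains the 4-clique {1, 2, 3, 7}. A clique must lie in a single bag of any decomposition, so no decomposition can have width below 3. Therefore the treewidth is 3.

3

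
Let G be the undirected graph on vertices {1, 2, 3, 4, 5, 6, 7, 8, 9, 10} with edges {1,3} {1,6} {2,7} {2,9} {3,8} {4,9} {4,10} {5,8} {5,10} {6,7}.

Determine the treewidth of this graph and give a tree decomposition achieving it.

Every bag has size at most 3, so the width is 3 − 1 = 2 and tw(G) ≤ 2. The edges 4–10–5–8–3–1–6–7–2–9–4 form a cycle, so G is not a tree and its treewidth is at least 2. Hence tw(G) = 2 exactly.

Treewidth 2.
Bags: B1 = {4, 5, 10}  B2 = {4, 5, 8}  B3 = {3, 4, 8}  B4 = {1, 3, 4}  B5 = {1, 4, 6}  B6 = {4, 6, 7}  B7 = {2, 4, 7}  B8 = {2, 4, 9}
Tree: B1–B2, B2–B3, B3–B4, B4–B5, B5–B6, B6–B7, B7–B8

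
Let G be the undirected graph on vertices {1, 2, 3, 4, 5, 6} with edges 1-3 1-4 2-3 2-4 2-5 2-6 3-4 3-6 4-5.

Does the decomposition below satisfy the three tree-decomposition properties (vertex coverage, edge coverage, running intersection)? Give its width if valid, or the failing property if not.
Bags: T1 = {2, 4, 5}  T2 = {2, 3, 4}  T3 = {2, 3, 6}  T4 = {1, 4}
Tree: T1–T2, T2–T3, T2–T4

No — edge (3,1) lies in no bag.

A tree decomposition must satisfy three properties: every vertex lies in some bag; for every edge, both endpoints lie together in some bag; and for every vertex, the bags containing it form a connected subtree. Here edge (3,1) lies in no bag, so the decomposition is invalid.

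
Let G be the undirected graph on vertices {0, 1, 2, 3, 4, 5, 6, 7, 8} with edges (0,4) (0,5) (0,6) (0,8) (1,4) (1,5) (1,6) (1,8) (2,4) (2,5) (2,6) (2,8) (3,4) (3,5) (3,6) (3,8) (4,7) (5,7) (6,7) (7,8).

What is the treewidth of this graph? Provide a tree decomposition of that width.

Each bag holds 5 vertices, so the decomposition has width 4, which upper-bounds the treewidth. For the lower bound: the 5 vertex sets {5,7}, {1,6}, {2,4}, {8}, {3} are disjoint, each induces a connected subgraph, and every pair is joined by at least one edge of G. Contracting each set to a single vertex therefore yields K_{5} as a minor, and since treewidth is minor-monotone, tw(G) ≥ tw(K_{5}) = 4. Hence tw(G) = 4 exactly.

Treewidth 4.
Bags: B1 = {4, 5, 6, 7, 8}  B2 = {1, 4, 5, 6, 8}  B3 = {2, 4, 5, 6, 8}  B4 = {3, 4, 5, 6, 8}  B5 = {0, 4, 5, 6, 8}
Tree: B1–B2, B2–B3, B3–B4, B4–B5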